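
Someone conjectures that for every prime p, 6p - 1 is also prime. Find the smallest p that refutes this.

We need the least prime p for which 6p - 1 is not prime.
For p = 2, 3, 5, 7 the conclusion holds.
p = 11: 6p - 1 = 65 = 5 × 13, not prime.
Thus p = 11 disproves the claim, and no smaller p works.

p = 11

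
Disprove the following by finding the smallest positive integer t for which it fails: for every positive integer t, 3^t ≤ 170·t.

We need the least positive integer t for which 3^t > 170·t.
t = 1: 3^t = 3 and 170·t = 170, so 3 ≤ 170.
t = 2: 3^t = 9 and 170·t = 340, so 9 ≤ 340.
t = 3: 3^t = 27 and 170·t = 510, so 27 ≤ 510.
t = 4: 3^t = 81 and 170·t = 680, so 81 ≤ 680.
t = 5: 3^t = 243 and 170·t = 850, so 243 ≤ 850.
t = 6: 3^t = 729 and 170·t = 1020, so 729 ≤ 1020.
t = 7: 3^t = 2187 and 170·t = 1190, so 2187 > 1190.
So t = 7 is the smallest counterexample.

t = 7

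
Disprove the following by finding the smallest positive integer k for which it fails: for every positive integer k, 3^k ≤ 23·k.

A counterexample is any positive integer k such that 3^k > 23·k; we check each in order.
k = 1: 3^k = 3 and 23·k = 23, so 3 ≤ 23.
k = 2: 3^k = 9 and 23·k = 46, so 9 ≤ 46.
k = 3: 3^k = 27 and 23·k = 69, so 27 ≤ 69.
k = 4: 3^k = 81 and 23·k = 92, so 81 ≤ 92.
k = 5: 3^k = 243 and 23·k = 115, so 243 > 115.
Thus k = 5 disproves the claim, and no smaller k works.

k = 5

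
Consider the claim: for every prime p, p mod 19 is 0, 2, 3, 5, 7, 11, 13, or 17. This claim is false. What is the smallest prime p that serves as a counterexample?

p = 23

For p = 2, 3, 5, 7, 11, 13, 17, 19 the conclusion holds.
p = 23: 23 mod 19 = 4 — not in {0, 2, 3, 5, 7, 11, 13, 17}.
Hence p = 23 is a counterexample.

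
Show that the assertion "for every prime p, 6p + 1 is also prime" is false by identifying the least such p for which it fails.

We need the least prime p for which 6p + 1 is not prime.
The first 7 eligible values, up to p = 17, all satisfy the conclusion.
p = 19: 6p + 1 = 115 = 5 × 23, not prime.
So p = 19 is the smallest counterexample.

p = 19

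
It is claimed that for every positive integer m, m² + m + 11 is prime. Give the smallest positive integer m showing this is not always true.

A counterexample is any positive integer m such that m² + m + 11 is not prime; we check each in order.
For m = 1, 2, 3, 4, 5, 6, 7, 8, 9 the conclusion holds.
m = 10: m² + m + 11 = 121 = 11 × 11, composite.
Thus m = 10 disproves the claim, and no smaller m works.

m = 10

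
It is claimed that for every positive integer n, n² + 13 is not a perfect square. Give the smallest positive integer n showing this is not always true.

n = 1: 1² + 13 = 14, not a perfect square.
n = 2: 2² + 13 = 17, not a perfect square.
n = 3: 3² + 13 = 22, not a perfect square.
n = 4: 4² + 13 = 29, not a perfect square.
n = 5: 5² + 13 = 38, not a perfect square.
n = 6: 6² + 13 = 49 = 7², a perfect square.

n = 6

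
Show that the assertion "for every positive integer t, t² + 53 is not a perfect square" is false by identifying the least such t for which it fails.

For t = 1, 2, 3, 4, …, 23, 24, 25 the conclusion holds.
t = 26: 26² + 53 = 729 = 27², a perfect square.
Hence t = 26 is a counterexample.

t = 26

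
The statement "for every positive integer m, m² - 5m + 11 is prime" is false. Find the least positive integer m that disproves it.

For m = 1, 2, 3, 4, 5, 6 the conclusion holds.
m = 7: m² - 5m + 11 = 25 = 5 × 5, composite.
So m = 7 is the smallest counterexample.

m = 7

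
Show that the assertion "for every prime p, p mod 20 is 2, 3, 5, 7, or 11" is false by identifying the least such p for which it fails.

The first 5 eligible values, up to p = 11, all satisfy the conclusion.
p = 13: 13 mod 20 = 13 — not in {2, 3, 5, 7, 11}.
So p = 13 is the smallest counterexample.

p = 13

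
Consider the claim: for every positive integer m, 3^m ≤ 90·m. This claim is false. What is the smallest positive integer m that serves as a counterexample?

A counterexample is any positive integer m such that 3^m > 90·m; we check each in order.
m = 1: 3^m = 3 and 90·m = 90, so 3 ≤ 90.
m = 2: 3^m = 9 and 90·m = 180, so 9 ≤ 180.
m = 3: 3^m = 27 and 90·m = 270, so 27 ≤ 270.
m = 4: 3^m = 81 and 90·m = 360, so 81 ≤ 360.
m = 5: 3^m = 243 and 90·m = 450, so 243 ≤ 450.
m = 6: 3^m = 729 and 90·m = 540, so 729 > 540.

m = 6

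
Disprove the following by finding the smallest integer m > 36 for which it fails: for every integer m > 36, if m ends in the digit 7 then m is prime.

We need the least integer m > 36 for which m ends in the digit 7 but m is not prime.
m = 37: 37 ends in 7 and is prime.
m = 47: 47 ends in 7 and is prime.
m = 57: 57 ends in 7; 57 = 3 × 19, composite.
Thus m = 57 disproves the claim, and no smaller m works.

m = 57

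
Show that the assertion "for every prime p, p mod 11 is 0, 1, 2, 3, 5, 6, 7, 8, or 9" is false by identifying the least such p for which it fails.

p = 37

A counterexample is any prime p such that the claim fails; we check each in order.
For p = 2, 3, 5, 7, …, 23, 29, 31 the conclusion holds.
p = 37: 37 mod 11 = 4 — not in {0, 1, 2, 3, 5, 6, 7, 8, 9}.
So p = 37 is the smallest counterexample.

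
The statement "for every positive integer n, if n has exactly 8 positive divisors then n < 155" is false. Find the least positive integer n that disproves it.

n = 165

A counterexample is any positive integer n such that n has exactly 8 positive divisors but the claim fails; we check each in order.
For n = 24, 30, 40, 42, …, 138, 152, 154 the conclusion holds.
n = 165: τ(165) = 8; 165 ≥ 155.
Hence n = 165 is a counterexample.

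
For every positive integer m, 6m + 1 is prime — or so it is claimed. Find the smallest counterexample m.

m = 1: 6m + 1 = 7, prime.
m = 2: 6m + 1 = 13, prime.
m = 3: 6m + 1 = 19, prime.
m = 4: 6m + 1 = 25 = 5 × 5, composite.

m = 4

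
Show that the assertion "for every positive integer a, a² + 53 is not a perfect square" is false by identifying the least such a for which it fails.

For a = 1, 2, 3, 4, …, 23, 24, 25 the conclusion holds.
a = 26: 26² + 53 = 729 = 27², a perfect square.
Thus a = 26 disproves the claim, and no smaller a works.

a = 26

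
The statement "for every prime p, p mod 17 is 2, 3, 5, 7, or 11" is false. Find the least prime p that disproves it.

p = 13

For p = 2, 3, 5, 7, 11 the conclusion holds.
p = 13: 13 mod 17 = 13 — not in {2, 3, 5, 7, 11}.
Thus p = 13 disproves the claim, and no smaller p works.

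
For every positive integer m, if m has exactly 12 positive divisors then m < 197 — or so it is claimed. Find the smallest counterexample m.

The first 12 eligible values, up to m = 160, all satisfy the conclusion.
m = 198: τ(198) = 12; 198 ≥ 197.
So m = 198 is the smallest counterexample.

m = 198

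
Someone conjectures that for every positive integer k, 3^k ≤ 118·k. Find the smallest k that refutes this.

For k = 1, 2, 3, 4, 5 the conclusion holds.
k = 6: 3^k = 729 and 118·k = 708, so 729 > 708.
Thus k = 6 disproves the claim, and no smaller k works.

k = 6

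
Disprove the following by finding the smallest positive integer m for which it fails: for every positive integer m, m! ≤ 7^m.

Check each positive integer m in order until m! > 7^m.
For m = 1, 2, 3, 4, …, 14, 15, 16 the conclusion holds.
m = 17: m! = 355687428096000 and 7^m = 232630513987207, so 355687428096000 > 232630513987207.
Thus m = 17 disproves the claim, and no smaller m works.

m = 17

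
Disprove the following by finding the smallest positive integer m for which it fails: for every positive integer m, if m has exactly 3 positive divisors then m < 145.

The first 5 eligible values, up to m = 121, all satisfy the conclusion.
m = 169: τ(169) = 3; 169 ≥ 145.
So m = 169 is the smallest counterexample.

m = 169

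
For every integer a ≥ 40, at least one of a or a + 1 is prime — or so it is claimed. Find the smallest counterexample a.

a = 40: 41 is prime.
a = 41: 41 is prime.
a = 42: 43 is prime.
a = 43: 43 is prime.
a = 44: 44 = 2 × 22; 45 = 3 × 15 — both composite.
So a = 44 is the smallest counterexample.

a = 44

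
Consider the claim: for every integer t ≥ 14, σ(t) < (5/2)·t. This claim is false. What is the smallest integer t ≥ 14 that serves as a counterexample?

t = 24

Check each integer t ≥ 14 in order until the claim fails.
For t = 14, 15, 16, 17, 18, 19, 20, 21, 22, 23 the conclusion holds.
t = 24: σ(24) = 60; 60 ≥ 60.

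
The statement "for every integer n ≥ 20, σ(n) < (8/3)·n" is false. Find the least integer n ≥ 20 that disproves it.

n = 60

We need the least integer n ≥ 20 for which the claim fails.
For n = 20, 21, 22, 23, …, 57, 58, 59 the conclusion holds.
n = 60: σ(60) = 168; 168 ≥ 160.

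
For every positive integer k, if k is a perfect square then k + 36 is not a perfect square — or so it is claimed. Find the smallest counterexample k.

The first 7 eligible values, up to k = 49, all satisfy the conclusion.
k = 64: 64 = 8² and 64 + 36 = 100 = 10².
So k = 64 is the smallest counterexample.

k = 64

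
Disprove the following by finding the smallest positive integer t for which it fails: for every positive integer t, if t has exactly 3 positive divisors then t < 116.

A counterexample is any positive integer t such that t has exactly 3 positive divisors but the claim fails; we check each in order.
For t = 4, 9, 25, 49 the conclusion holds.
t = 121: τ(121) = 3; 121 ≥ 116.
So t = 121 is the smallest counterexample.

t = 121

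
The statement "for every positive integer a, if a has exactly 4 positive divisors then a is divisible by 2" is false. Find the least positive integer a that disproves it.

a = 15

We need the least positive integer a for which a has exactly 4 positive divisors but a is not divisible by 2.
For a = 6, 8, 10, 14 the conclusion holds.
a = 15: τ(15) = 4; 15 mod 2 = 1.
So a = 15 is the smallest counterexample.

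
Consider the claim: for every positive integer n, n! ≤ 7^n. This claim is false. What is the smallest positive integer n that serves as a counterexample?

n = 17

We need the least positive integer n for which n! > 7^n.
For n = 1, 2, 3, 4, …, 14, 15, 16 the conclusion holds.
n = 17: n! = 355687428096000 and 7^n = 232630513987207, so 355687428096000 > 232630513987207.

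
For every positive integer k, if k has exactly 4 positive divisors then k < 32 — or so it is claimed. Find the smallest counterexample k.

k = 33

The first 9 eligible values, up to k = 27, all satisfy the conclusion.
k = 33: τ(33) = 4; 33 ≥ 32.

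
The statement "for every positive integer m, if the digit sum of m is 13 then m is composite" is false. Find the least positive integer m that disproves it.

m = 67

m = 49: digit sum 13; 49 is composite.
m = 58: digit sum 13; 58 is composite.
m = 67: digit sum 13; 67 is prime, not composite.
Thus m = 67 disproves the claim, and no smaller m works.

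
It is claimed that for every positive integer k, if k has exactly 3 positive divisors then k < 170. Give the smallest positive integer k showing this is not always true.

The first 6 eligible values, up to k = 169, all satisfy the conclusion.
k = 289: τ(289) = 3; 289 ≥ 170.

k = 289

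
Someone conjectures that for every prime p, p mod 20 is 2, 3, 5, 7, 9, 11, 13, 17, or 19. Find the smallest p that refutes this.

The first 12 eligible values, up to p = 37, all satisfy the conclusion.
p = 41: 41 mod 20 = 1 — not in {2, 3, 5, 7, 9, 11, 13, 17, 19}.

p = 41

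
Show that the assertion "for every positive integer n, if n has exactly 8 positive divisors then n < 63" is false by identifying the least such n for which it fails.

n = 66

Check each positive integer n in order until n has exactly 8 positive divisors but the claim fails.
For n = 24, 30, 40, 42, 54, 56 the conclusion holds.
n = 66: τ(66) = 8; 66 ≥ 63.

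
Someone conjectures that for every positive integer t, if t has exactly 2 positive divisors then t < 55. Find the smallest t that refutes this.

Check each positive integer t in order until t has exactly 2 positive divisors but the claim fails.
The first 16 eligible values, up to t = 53, all satisfy the conclusion.
t = 59: τ(59) = 2; 59 ≥ 55.

t = 59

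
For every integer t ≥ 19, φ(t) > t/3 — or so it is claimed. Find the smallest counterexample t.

t = 24

Check each integer t ≥ 19 in order until the claim fails.
t = 19: φ(19) = 18 and 19/3 = 19/3, so φ(19) > 19/3.
t = 20: φ(20) = 8 and 20/3 = 20/3, so φ(20) > 20/3.
t = 21: φ(21) = 12 and 21/3 = 7, so φ(21) > 21/3.
t = 22: φ(22) = 10 and 22/3 = 22/3, so φ(22) > 22/3.
t = 23: φ(23) = 22 and 23/3 = 23/3, so φ(23) > 23/3.
t = 24: φ(24) = 8 and 24/3 = 8, so φ(24) ≤ 24/3.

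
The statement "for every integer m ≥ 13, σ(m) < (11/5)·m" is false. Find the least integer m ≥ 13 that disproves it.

A counterexample is any integer m ≥ 13 such that the claim fails; we check each in order.
The first 11 eligible values, up to m = 23, all satisfy the conclusion.
m = 24: σ(24) = 60; 60 ≥ 264/5.

m = 24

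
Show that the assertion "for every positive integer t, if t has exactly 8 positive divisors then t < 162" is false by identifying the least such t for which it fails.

t = 165

We need the least positive integer t for which t has exactly 8 positive divisors but the claim fails.
For t = 24, 30, 40, 42, …, 138, 152, 154 the conclusion holds.
t = 165: τ(165) = 8; 165 ≥ 162.
So t = 165 is the smallest counterexample.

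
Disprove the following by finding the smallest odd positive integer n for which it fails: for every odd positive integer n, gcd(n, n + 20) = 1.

A counterexample is any odd positive integer n such that gcd(n, n + 20) > 1; we check each in order.
n = 1: gcd(1, 21) = 1.
n = 3: gcd(3, 23) = 1.
n = 5: gcd(5, 25) = 5.

n = 5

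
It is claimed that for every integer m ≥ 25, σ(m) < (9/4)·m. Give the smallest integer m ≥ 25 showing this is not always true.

The first 5 eligible values, up to m = 29, all satisfy the conclusion.
m = 30: σ(30) = 72; 72 ≥ 135/2.

m = 30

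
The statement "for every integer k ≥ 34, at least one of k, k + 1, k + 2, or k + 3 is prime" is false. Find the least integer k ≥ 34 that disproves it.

k = 48

We need the least integer k ≥ 34 for which k, k + 1, k + 2, k + 3 are all composite.
The first 14 eligible values, up to k = 47, all satisfy the conclusion.
k = 48: 48 = 2 × 24; 49 = 7 × 7; 50 = 2 × 25; 51 = 3 × 17 — all composite.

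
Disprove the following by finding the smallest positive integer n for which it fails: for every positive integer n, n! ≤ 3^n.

n = 7

For n = 1, 2, 3, 4, 5, 6 the conclusion holds.
n = 7: n! = 5040 and 3^n = 2187, so 5040 > 2187.
Hence n = 7 is a counterexample.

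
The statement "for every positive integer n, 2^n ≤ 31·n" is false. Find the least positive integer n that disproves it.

n = 8

Check each positive integer n in order until 2^n > 31·n.
The first 7 eligible values, up to n = 7, all satisfy the conclusion.
n = 8: 2^n = 256 and 31·n = 248, so 256 > 248.
Thus n = 8 disproves the claim, and no smaller n works.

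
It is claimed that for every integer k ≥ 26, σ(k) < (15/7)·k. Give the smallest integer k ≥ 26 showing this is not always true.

k = 30

We need the least integer k ≥ 26 for which the claim fails.
For k = 26, 27, 28, 29 the conclusion holds.
k = 30: σ(30) = 72; 72 ≥ 450/7.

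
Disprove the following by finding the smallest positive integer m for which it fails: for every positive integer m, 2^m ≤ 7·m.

For m = 1, 2, 3, 4, 5 the conclusion holds.
m = 6: 2^m = 64 and 7·m = 42, so 64 > 42.
Thus m = 6 disproves the claim, and no smaller m works.

m = 6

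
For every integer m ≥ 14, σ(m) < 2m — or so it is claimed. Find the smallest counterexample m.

m = 18

Check each integer m ≥ 14 in order until the claim fails.
The first 4 eligible values, up to m = 17, all satisfy the conclusion.
m = 18: σ(18) = 39; 39 ≥ 36.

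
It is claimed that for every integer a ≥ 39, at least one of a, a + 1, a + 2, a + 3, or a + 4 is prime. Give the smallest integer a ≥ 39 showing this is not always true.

We need the least integer a ≥ 39 for which a, a + 1, a + 2, a + 3, a + 4 are all composite.
For a = 39, 40, 41, 42, 43, 44, 45, 46, 47 the conclusion holds.
a = 48: 48 = 2 × 24; 49 = 7 × 7; 50 = 2 × 25; 51 = 3 × 17; 52 = 2 × 26 — all composite.

a = 48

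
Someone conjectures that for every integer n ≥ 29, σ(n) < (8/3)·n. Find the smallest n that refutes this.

n = 60

Check each integer n ≥ 29 in order until the claim fails.
For n = 29, 30, 31, 32, …, 57, 58, 59 the conclusion holds.
n = 60: σ(60) = 168; 168 ≥ 160.
Hence n = 60 is a counterexample.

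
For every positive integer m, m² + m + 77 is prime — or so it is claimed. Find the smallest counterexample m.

A counterexample is any positive integer m such that m² + m + 77 is not prime; we check each in order.
m = 1: m² + m + 77 = 79, prime.
m = 2: m² + m + 77 = 83, prime.
m = 3: m² + m + 77 = 89, prime.
m = 4: m² + m + 77 = 97, prime.
m = 5: m² + m + 77 = 107, prime.
m = 6: m² + m + 77 = 119 = 7 × 17, composite.

m = 6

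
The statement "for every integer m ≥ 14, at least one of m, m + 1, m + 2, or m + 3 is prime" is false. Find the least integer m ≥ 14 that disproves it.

A counterexample is any integer m ≥ 14 such that m, m + 1, m + 2, m + 3 are all composite; we check each in order.
For m = 14, 15, 16, 17, 18, 19, 20, 21, 22, 23 the conclusion holds.
m = 24: 24 = 2 × 12; 25 = 5 × 5; 26 = 2 × 13; 27 = 3 × 9 — all composite.
Hence m = 24 is a counterexample.

m = 24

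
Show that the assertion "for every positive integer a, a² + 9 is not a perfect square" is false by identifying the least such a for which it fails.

Check each positive integer a in order until a² + 9 is a perfect square.
For a = 1, 2, 3 the conclusion holds.
a = 4: 4² + 9 = 25 = 5², a perfect square.
So a = 4 is the smallest counterexample.

a = 4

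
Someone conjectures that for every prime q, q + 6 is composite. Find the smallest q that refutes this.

q = 5

We need the least prime q for which q + 6 is prime.
q = 2: q + 6 = 8 = 2 × 4, composite.
q = 3: q + 6 = 9 = 3 × 3, composite.
q = 5: q + 6 = 11, prime — not composite.
Thus q = 5 disproves the claim, and no smaller q works.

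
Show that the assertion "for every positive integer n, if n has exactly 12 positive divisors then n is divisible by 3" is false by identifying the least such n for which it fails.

n = 140

For n = 60, 72, 84, 90, 96, 108, 126, 132 the conclusion holds.
n = 140: τ(140) = 12; 140 mod 3 = 2.
Thus n = 140 disproves the claim, and no smaller n works.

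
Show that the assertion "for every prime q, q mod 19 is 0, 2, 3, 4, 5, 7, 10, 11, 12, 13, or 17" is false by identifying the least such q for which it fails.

For q = 2, 3, 5, 7, …, 23, 29, 31 the conclusion holds.
q = 37: 37 mod 19 = 18 — not in {0, 2, 3, 4, 5, 7, 10, 11, 12, 13, 17}.

q = 37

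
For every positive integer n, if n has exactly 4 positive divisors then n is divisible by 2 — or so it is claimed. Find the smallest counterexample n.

n = 15

For n = 6, 8, 10, 14 the conclusion holds.
n = 15: τ(15) = 4; 15 mod 2 = 1.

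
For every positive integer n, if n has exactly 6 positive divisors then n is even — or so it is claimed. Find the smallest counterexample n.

A counterexample is any positive integer n such that n has exactly 6 positive divisors but n is odd; we check each in order.
For n = 12, 18, 20, 28, 32, 44 the conclusion holds.
n = 45: divisors of 45: 1, 3, 5, 9, 15, 45; 45 is odd.

n = 45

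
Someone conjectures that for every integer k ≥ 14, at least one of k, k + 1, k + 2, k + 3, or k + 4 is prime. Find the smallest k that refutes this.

k = 24

A counterexample is any integer k ≥ 14 such that k, k + 1, k + 2, k + 3, k + 4 are all composite; we check each in order.
The first 10 eligible values, up to k = 23, all satisfy the conclusion.
k = 24: 24 = 2 × 12; 25 = 5 × 5; 26 = 2 × 13; 27 = 3 × 9; 28 = 2 × 14 — all composite.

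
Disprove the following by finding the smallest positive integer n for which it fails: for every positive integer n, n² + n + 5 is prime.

For n = 1, 2, 3 the conclusion holds.
n = 4: n² + n + 5 = 25 = 5 × 5, composite.

n = 4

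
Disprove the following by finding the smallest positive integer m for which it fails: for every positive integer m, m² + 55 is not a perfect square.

m = 3

We need the least positive integer m for which m² + 55 is a perfect square.
m = 1: 1² + 55 = 56, not a perfect square.
m = 2: 2² + 55 = 59, not a perfect square.
m = 3: 3² + 55 = 64 = 8², a perfect square.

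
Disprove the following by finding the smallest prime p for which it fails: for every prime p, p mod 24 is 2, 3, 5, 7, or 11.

p = 13

We need the least prime p for which the claim fails.
For p = 2, 3, 5, 7, 11 the conclusion holds.
p = 13: 13 mod 24 = 13 — not in {2, 3, 5, 7, 11}.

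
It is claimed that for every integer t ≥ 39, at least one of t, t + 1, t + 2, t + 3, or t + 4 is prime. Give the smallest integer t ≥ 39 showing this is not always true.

t = 48

For t = 39, 40, 41, 42, 43, 44, 45, 46, 47 the conclusion holds.
t = 48: 48 = 2 × 24; 49 = 7 × 7; 50 = 2 × 25; 51 = 3 × 17; 52 = 2 × 26 — all composite.
Hence t = 48 is a counterexample.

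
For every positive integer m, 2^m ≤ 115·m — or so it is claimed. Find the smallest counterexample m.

m = 11

A counterexample is any positive integer m such that 2^m > 115·m; we check each in order.
For m = 1, 2, 3, 4, 5, 6, 7, 8, 9, 10 the conclusion holds.
m = 11: 2^m = 2048 and 115·m = 1265, so 2048 > 1265.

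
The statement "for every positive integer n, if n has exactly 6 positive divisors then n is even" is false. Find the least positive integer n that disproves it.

We need the least positive integer n for which n has exactly 6 positive divisors but n is odd.
The first 6 eligible values, up to n = 44, all satisfy the conclusion.
n = 45: divisors of 45: 1, 3, 5, 9, 15, 45; 45 is odd.

n = 45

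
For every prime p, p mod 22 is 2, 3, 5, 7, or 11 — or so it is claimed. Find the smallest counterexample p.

A counterexample is any prime p such that the claim fails; we check each in order.
For p = 2, 3, 5, 7, 11 the conclusion holds.
p = 13: 13 mod 22 = 13 — not in {2, 3, 5, 7, 11}.
Hence p = 13 is a counterexample.

p = 13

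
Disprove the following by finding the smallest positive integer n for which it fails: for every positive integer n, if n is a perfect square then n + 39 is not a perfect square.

A counterexample is any positive integer n such that n is a perfect square but n + 39 is a perfect square; we check each in order.
For n = 1, 4, 9, 16 the conclusion holds.
n = 25: 25 = 5² and 25 + 39 = 64 = 8².
Thus n = 25 disproves the claim, and no smaller n works.

n = 25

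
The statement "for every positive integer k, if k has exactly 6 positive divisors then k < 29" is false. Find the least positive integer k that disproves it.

For k = 12, 18, 20, 28 the conclusion holds.
k = 32: τ(32) = 6; 32 ≥ 29.
Thus k = 32 disproves the claim, and no smaller k works.

k = 32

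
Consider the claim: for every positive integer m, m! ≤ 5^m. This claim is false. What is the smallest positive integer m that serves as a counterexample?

m = 12

We need the least positive integer m for which m! > 5^m.
The first 11 eligible values, up to m = 11, all satisfy the conclusion.
m = 12: m! = 479001600 and 5^m = 244140625, so 479001600 > 244140625.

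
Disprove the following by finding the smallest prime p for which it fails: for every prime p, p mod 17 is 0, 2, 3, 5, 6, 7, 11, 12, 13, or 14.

p = 43

Check each prime p in order until the claim fails.
For p = 2, 3, 5, 7, …, 31, 37, 41 the conclusion holds.
p = 43: 43 mod 17 = 9 — not in {0, 2, 3, 5, 6, 7, 11, 12, 13, 14}.
Thus p = 43 disproves the claim, and no smaller p works.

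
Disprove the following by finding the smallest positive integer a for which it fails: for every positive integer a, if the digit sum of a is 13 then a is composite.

A counterexample is any positive integer a such that the digit sum of a is 13 but a is prime; we check each in order.
For a = 49, 58 the conclusion holds.
a = 67: digit sum 13; 67 is prime, not composite.

a = 67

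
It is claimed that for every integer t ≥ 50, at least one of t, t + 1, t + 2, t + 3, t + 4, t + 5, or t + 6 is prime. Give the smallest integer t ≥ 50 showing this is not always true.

A counterexample is any integer t ≥ 50 such that t, t + 1, t + 2, t + 3, t + 4, t + 5, t + 6 are all composite; we check each in order.
The first 40 eligible values, up to t = 89, all satisfy the conclusion.
t = 90: 90 = 2 × 45; 91 = 7 × 13; 92 = 2 × 46; 93 = 3 × 31; 94 = 2 × 47; 95 = 5 × 19; 96 = 2 × 48 — all composite.
Hence t = 90 is a counterexample.

t = 90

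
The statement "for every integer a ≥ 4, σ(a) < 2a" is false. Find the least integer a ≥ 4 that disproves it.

A counterexample is any integer a ≥ 4 such that the claim fails; we check each in order.
a = 4: σ(4) = 7; 7 < 8.
a = 5: σ(5) = 6; 6 < 10.
a = 6: σ(6) = 12; 12 ≥ 12.
Hence a = 6 is a counterexample.

a = 6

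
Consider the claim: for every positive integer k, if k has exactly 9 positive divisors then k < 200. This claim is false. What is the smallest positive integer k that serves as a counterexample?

A counterexample is any positive integer k such that k has exactly 9 positive divisors but the claim fails; we check each in order.
k = 36: τ(36) = 9; 36 < 200.
k = 100: τ(100) = 9; 100 < 200.
k = 196: τ(196) = 9; 196 < 200.
k = 225: τ(225) = 9; 225 ≥ 200.

k = 225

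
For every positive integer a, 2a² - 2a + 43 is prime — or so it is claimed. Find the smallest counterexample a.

a = 3

For a = 1, 2 the conclusion holds.
a = 3: 2a² - 2a + 43 = 55 = 5 × 11, composite.
So a = 3 is the smallest counterexample.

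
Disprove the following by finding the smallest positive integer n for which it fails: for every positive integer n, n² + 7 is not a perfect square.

n = 3

A counterexample is any positive integer n such that n² + 7 is a perfect square; we check each in order.
For n = 1, 2 the conclusion holds.
n = 3: 3² + 7 = 16 = 4², a perfect square.
Hence n = 3 is a counterexample.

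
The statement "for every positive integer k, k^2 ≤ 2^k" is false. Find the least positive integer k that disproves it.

Check each positive integer k in order until k^2 > 2^k.
For k = 1, 2 the conclusion holds.
k = 3: k^2 = 9 and 2^k = 8, so 9 > 8.
So k = 3 is the smallest counterexample.

k = 3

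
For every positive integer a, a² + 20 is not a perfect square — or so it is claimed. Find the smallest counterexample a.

A counterexample is any positive integer a such that a² + 20 is a perfect square; we check each in order.
For a = 1, 2, 3 the conclusion holds.
a = 4: 4² + 20 = 36 = 6², a perfect square.

a = 4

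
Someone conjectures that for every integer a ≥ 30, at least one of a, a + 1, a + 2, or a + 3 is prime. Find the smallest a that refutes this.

a = 30: 31 is prime.
a = 31: 31 is prime.
a = 32: 32 = 2 × 16; 33 = 3 × 11; 34 = 2 × 17; 35 = 5 × 7 — all composite.

a = 32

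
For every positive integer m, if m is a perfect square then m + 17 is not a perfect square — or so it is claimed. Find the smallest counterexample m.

m = 64

Check each positive integer m in order until m is a perfect square but m + 17 is a perfect square.
m = 1: 1 + 17 = 18, not a perfect square.
m = 4: 4 + 17 = 21, not a perfect square.
m = 9: 9 + 17 = 26, not a perfect square.
m = 16: 16 + 17 = 33, not a perfect square.
m = 25: 25 + 17 = 42, not a perfect square.
m = 36: 36 + 17 = 53, not a perfect square.
m = 49: 49 + 17 = 66, not a perfect square.
m = 64: 64 = 8² and 64 + 17 = 81 = 9².
Hence m = 64 is a counterexample.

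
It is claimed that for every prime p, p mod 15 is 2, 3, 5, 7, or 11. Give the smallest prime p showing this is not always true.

p = 2: 2 mod 15 = 2.
p = 3: 3 mod 15 = 3.
p = 5: 5 mod 15 = 5.
p = 7: 7 mod 15 = 7.
p = 11: 11 mod 15 = 11.
p = 13: 13 mod 15 = 13 — not in {2, 3, 5, 7, 11}.

p = 13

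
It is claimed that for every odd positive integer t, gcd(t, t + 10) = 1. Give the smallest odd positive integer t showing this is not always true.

Check each odd positive integer t in order until gcd(t, t + 10) > 1.
t = 1: gcd(1, 11) = 1.
t = 3: gcd(3, 13) = 1.
t = 5: gcd(5, 15) = 5.
So t = 5 is the smallest counterexample.

t = 5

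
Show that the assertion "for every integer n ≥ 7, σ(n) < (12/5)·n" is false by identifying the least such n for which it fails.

n = 24

A counterexample is any integer n ≥ 7 such that the claim fails; we check each in order.
For n = 7, 8, 9, 10, …, 21, 22, 23 the conclusion holds.
n = 24: σ(24) = 60; 60 ≥ 288/5.
So n = 24 is the smallest counterexample.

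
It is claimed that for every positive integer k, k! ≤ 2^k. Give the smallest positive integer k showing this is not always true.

A counterexample is any positive integer k such that k! > 2^k; we check each in order.
k = 1: k! = 1 and 2^k = 2, so 1 ≤ 2.
k = 2: k! = 2 and 2^k = 4, so 2 ≤ 4.
k = 3: k! = 6 and 2^k = 8, so 6 ≤ 8.
k = 4: k! = 24 and 2^k = 16, so 24 > 16.
Hence k = 4 is a counterexample.

k = 4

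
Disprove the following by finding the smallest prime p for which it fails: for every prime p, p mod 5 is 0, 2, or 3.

p = 11

Check each prime p in order until the claim fails.
The first 4 eligible values, up to p = 7, all satisfy the conclusion.
p = 11: 11 mod 5 = 1 — not in {0, 2, 3}.
Thus p = 11 disproves the claim, and no smaller p works.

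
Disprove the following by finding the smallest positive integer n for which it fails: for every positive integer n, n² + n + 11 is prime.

The first 9 eligible values, up to n = 9, all satisfy the conclusion.
n = 10: n² + n + 11 = 121 = 11 × 11, composite.

n = 10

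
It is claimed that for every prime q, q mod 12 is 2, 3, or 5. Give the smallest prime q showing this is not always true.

Check each prime q in order until the claim fails.
For q = 2, 3, 5 the conclusion holds.
q = 7: 7 mod 12 = 7 — not in {2, 3, 5}.
Thus q = 7 disproves the claim, and no smaller q works.

q = 7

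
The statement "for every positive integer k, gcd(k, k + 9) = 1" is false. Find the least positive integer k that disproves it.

For k = 1, 2 the conclusion holds.
k = 3: gcd(3, 12) = 3.
Thus k = 3 disproves the claim, and no smaller k works.

k = 3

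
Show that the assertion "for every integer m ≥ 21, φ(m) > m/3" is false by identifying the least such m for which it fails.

m = 24

m = 21: φ(21) = 12 and 21/3 = 7, so φ(21) > 21/3.
m = 22: φ(22) = 10 and 22/3 = 22/3, so φ(22) > 22/3.
m = 23: φ(23) = 22 and 23/3 = 23/3, so φ(23) > 23/3.
m = 24: φ(24) = 8 and 24/3 = 8, so φ(24) ≤ 24/3.
So m = 24 is the smallest counterexample.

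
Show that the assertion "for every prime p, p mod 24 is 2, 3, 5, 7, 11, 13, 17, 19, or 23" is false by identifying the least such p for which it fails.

We need the least prime p for which the claim fails.
The first 20 eligible values, up to p = 71, all satisfy the conclusion.
p = 73: 73 mod 24 = 1 — not in {2, 3, 5, 7, 11, 13, 17, 19, 23}.
So p = 73 is the smallest counterexample.

p = 73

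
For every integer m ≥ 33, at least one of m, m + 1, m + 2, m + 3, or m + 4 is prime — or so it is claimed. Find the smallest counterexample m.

m = 48

Check each integer m ≥ 33 in order until m, m + 1, m + 2, m + 3, m + 4 are all composite.
For m = 33, 34, 35, 36, …, 45, 46, 47 the conclusion holds.
m = 48: 48 = 2 × 24; 49 = 7 × 7; 50 = 2 × 25; 51 = 3 × 17; 52 = 2 × 26 — all composite.
Thus m = 48 disproves the claim, and no smaller m works.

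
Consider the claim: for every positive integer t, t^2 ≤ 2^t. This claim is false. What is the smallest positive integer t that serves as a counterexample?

t = 3

A counterexample is any positive integer t such that t^2 > 2^t; we check each in order.
For t = 1, 2 the conclusion holds.
t = 3: t^2 = 9 and 2^t = 8, so 9 > 8.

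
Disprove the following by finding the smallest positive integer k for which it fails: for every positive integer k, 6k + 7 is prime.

We need the least positive integer k for which 6k + 7 is not prime.
k = 1: 6k + 7 = 13, prime.
k = 2: 6k + 7 = 19, prime.
k = 3: 6k + 7 = 25 = 5 × 5, composite.
Hence k = 3 is a counterexample.

k = 3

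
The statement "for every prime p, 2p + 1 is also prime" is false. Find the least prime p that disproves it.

p = 7

Check each prime p in order until 2p + 1 is not prime.
For p = 2, 3, 5 the conclusion holds.
p = 7: 2p + 1 = 15 = 3 × 5, not prime.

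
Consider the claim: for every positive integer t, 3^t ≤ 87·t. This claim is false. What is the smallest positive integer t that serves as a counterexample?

t = 6

Check each positive integer t in order until 3^t > 87·t.
The first 5 eligible values, up to t = 5, all satisfy the conclusion.
t = 6: 3^t = 729 and 87·t = 522, so 729 > 522.
So t = 6 is the smallest counterexample.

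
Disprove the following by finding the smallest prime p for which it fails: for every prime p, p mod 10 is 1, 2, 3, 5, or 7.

p = 19

We need the least prime p for which the claim fails.
p = 2: 2 mod 10 = 2.
p = 3: 3 mod 10 = 3.
p = 5: 5 mod 10 = 5.
p = 7: 7 mod 10 = 7.
p = 11: 11 mod 10 = 1.
p = 13: 13 mod 10 = 3.
p = 17: 17 mod 10 = 7.
p = 19: 19 mod 10 = 9 — not in {1, 2, 3, 5, 7}.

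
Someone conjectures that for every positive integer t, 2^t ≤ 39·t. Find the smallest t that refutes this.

t = 9

t = 1: 2^t = 2 and 39·t = 39, so 2 ≤ 39.
t = 2: 2^t = 4 and 39·t = 78, so 4 ≤ 78.
t = 3: 2^t = 8 and 39·t = 117, so 8 ≤ 117.
t = 4: 2^t = 16 and 39·t = 156, so 16 ≤ 156.
t = 5: 2^t = 32 and 39·t = 195, so 32 ≤ 195.
t = 6: 2^t = 64 and 39·t = 234, so 64 ≤ 234.
t = 7: 2^t = 128 and 39·t = 273, so 128 ≤ 273.
t = 8: 2^t = 256 and 39·t = 312, so 256 ≤ 312.
t = 9: 2^t = 512 and 39·t = 351, so 512 > 351.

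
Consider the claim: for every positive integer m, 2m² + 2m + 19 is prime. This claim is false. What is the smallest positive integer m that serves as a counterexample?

We need the least positive integer m for which 2m² + 2m + 19 is not prime.
The first 17 eligible values, up to m = 17, all satisfy the conclusion.
m = 18: 2m² + 2m + 19 = 703 = 19 × 37, composite.
Hence m = 18 is a counterexample.

m = 18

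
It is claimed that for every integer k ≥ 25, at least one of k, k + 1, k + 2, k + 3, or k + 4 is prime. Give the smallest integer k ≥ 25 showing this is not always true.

We need the least integer k ≥ 25 for which k, k + 1, k + 2, k + 3, k + 4 are all composite.
The first 7 eligible values, up to k = 31, all satisfy the conclusion.
k = 32: 32 = 2 × 16; 33 = 3 × 11; 34 = 2 × 17; 35 = 5 × 7; 36 = 2 × 18 — all composite.

k = 32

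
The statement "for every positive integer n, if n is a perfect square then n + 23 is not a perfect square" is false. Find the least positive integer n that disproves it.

n = 121

Check each positive integer n in order until n is a perfect square but n + 23 is a perfect square.
For n = 1, 4, 9, 16, 25, 36, 49, 64, 81, 100 the conclusion holds.
n = 121: 121 = 11² and 121 + 23 = 144 = 12².
Hence n = 121 is a counterexample.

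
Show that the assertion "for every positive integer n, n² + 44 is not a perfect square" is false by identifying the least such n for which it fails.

For n = 1, 2, 3, 4, 5, 6, 7, 8, 9 the conclusion holds.
n = 10: 10² + 44 = 144 = 12², a perfect square.

n = 10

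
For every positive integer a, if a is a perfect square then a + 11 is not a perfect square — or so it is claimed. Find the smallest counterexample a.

We need the least positive integer a for which a is a perfect square but a + 11 is a perfect square.
For a = 1, 4, 9, 16 the conclusion holds.
a = 25: 25 = 5² and 25 + 11 = 36 = 6².
Thus a = 25 disproves the claim, and no smaller a works.

a = 25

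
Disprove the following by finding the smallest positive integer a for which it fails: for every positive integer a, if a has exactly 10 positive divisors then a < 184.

Check each positive integer a in order until a has exactly 10 positive divisors but the claim fails.
For a = 48, 80, 112, 162, 176 the conclusion holds.
a = 208: τ(208) = 10; 208 ≥ 184.
Thus a = 208 disproves the claim, and no smaller a works.

a = 208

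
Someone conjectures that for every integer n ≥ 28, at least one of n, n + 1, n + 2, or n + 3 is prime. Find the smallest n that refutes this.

The first 4 eligible values, up to n = 31, all satisfy the conclusion.
n = 32: 32 = 2 × 16; 33 = 3 × 11; 34 = 2 × 17; 35 = 5 × 7 — all composite.
Thus n = 32 disproves the claim, and no smaller n works.

n = 32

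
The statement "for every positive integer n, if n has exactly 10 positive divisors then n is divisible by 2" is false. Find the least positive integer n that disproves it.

n = 405

A counterexample is any positive integer n such that n has exactly 10 positive divisors but n is not divisible by 2; we check each in order.
For n = 48, 80, 112, 162, 176, 208, 272, 304, 368 the conclusion holds.
n = 405: τ(405) = 10; 405 mod 2 = 1.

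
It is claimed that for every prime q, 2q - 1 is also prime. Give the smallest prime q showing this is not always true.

q = 5

We need the least prime q for which 2q - 1 is not prime.
For q = 2, 3 the conclusion holds.
q = 5: 2q - 1 = 9 = 3 × 3, not prime.
Hence q = 5 is a counterexample.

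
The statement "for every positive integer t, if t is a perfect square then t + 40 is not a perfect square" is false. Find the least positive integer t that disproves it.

A counterexample is any positive integer t such that t is a perfect square but t + 40 is a perfect square; we check each in order.
t = 1: 1 + 40 = 41, not a perfect square.
t = 4: 4 + 40 = 44, not a perfect square.
t = 9: 9 = 3² and 9 + 40 = 49 = 7².
Hence t = 9 is a counterexample.

t = 9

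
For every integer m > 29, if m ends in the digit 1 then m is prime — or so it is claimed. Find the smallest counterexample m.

m = 51

For m = 31, 41 the conclusion holds.
m = 51: 51 ends in 1; 51 = 3 × 17, composite.
Thus m = 51 disproves the claim, and no smaller m works.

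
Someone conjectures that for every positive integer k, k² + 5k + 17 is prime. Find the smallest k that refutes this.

A counterexample is any positive integer k such that k² + 5k + 17 is not prime; we check each in order.
The first 7 eligible values, up to k = 7, all satisfy the conclusion.
k = 8: k² + 5k + 17 = 121 = 11 × 11, composite.

k = 8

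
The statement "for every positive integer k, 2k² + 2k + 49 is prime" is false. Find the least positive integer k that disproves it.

k = 6

The first 5 eligible values, up to k = 5, all satisfy the conclusion.
k = 6: 2k² + 2k + 49 = 133 = 7 × 19, composite.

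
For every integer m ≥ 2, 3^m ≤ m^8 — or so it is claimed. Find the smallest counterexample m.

m = 23

Check each integer m ≥ 2 in order until 3^m > m^8.
For m = 2, 3, 4, 5, …, 20, 21, 22 the conclusion holds.
m = 23: 3^m = 94143178827 and m^8 = 78310985281, so 94143178827 > 78310985281.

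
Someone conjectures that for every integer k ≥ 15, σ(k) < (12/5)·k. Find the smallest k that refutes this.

A counterexample is any integer k ≥ 15 such that the claim fails; we check each in order.
For k = 15, 16, 17, 18, 19, 20, 21, 22, 23 the conclusion holds.
k = 24: σ(24) = 60; 60 ≥ 288/5.

k = 24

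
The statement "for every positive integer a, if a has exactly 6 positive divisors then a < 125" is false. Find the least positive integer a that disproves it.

The first 19 eligible values, up to a = 124, all satisfy the conclusion.
a = 147: τ(147) = 6; 147 ≥ 125.

a = 147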